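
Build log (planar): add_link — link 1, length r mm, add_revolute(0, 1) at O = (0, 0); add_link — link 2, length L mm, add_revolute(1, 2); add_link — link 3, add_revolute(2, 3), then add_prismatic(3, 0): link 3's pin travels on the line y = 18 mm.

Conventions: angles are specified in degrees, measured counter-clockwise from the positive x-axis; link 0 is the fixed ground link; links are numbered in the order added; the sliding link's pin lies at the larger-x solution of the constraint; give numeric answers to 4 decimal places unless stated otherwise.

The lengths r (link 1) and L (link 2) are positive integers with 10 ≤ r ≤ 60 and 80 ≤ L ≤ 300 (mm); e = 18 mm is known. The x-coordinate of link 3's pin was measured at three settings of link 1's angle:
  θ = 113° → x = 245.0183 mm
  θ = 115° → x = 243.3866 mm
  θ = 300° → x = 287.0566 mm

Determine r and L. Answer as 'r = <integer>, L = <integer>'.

constraint per measurement: (x − r cos θ)² + (r sin θ − e)² = L²
subtracting the θ₁ and θ₂ equations cancels the r² and L² terms:
r = (x₁² − x₂²) / (2[(x₁cos θ₁ + e sin θ₁) − (x₂cos θ₂ + e sin θ₂)]) = 54.0007 → r = 54
L² = (x₁ − r cos θ₁)² + (r sin θ₁ − e)² = 71824.0238 → L = 268.0000 → L = 268
check at θ₃=300°: x = 287.0566 (printed 287.0566) ✓

r = 54, L = 268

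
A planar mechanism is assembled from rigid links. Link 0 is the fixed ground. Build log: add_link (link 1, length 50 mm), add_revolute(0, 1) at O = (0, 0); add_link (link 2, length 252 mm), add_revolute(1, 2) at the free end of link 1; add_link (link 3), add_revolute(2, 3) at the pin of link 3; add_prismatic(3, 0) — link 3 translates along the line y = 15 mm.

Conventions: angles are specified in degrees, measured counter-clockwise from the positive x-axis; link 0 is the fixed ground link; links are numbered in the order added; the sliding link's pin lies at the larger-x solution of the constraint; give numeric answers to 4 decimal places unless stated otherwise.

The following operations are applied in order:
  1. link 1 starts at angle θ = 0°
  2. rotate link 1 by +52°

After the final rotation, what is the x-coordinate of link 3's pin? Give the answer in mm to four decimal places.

geometry: r = 50 mm, L = 252 mm, e = 15 mm; θ starts at 0°
rotate link 1 by +52°: θ ← 0° +52° = 52°
crank pin P = (r cos θ, r sin θ) = (30.783074, 39.400538)
h = r sin θ − e = 39.400538 − 15 = 24.400538
x = r cos θ + √(L² − h²) = 30.783074 + 250.815896 = 281.598970

281.5990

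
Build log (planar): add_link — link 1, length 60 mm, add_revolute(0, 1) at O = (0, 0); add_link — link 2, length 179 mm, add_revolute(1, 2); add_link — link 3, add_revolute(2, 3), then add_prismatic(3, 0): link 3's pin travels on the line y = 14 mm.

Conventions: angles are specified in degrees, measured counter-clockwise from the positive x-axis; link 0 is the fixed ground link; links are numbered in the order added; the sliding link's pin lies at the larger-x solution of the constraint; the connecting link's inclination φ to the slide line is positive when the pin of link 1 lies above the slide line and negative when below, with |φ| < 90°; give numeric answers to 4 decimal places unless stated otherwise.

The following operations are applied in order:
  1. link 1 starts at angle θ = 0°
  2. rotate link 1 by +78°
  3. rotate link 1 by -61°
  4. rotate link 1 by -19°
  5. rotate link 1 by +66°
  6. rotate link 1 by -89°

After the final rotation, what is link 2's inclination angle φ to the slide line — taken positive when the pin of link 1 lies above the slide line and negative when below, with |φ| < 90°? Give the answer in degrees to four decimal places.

geometry: r = 60 mm, L = 179 mm, e = 14 mm; θ starts at 0°
rotate link 1 by +78°: θ ← 0° +78° = 78°
rotate link 1 by -61°: θ ← 78° -61° = 17°
rotate link 1 by -19°: θ ← 17° -19° = -2°
rotate link 1 by +66°: θ ← -2° +66° = 64°
rotate link 1 by -89°: θ ← 64° -89° = -25°
h = r sin θ − e = -25.357096 − 14 = -39.357096
sin φ = h / L = -39.357096 / 179 = -0.21987204
φ = arcsin(-0.21987204) = -12.701518°

-12.7015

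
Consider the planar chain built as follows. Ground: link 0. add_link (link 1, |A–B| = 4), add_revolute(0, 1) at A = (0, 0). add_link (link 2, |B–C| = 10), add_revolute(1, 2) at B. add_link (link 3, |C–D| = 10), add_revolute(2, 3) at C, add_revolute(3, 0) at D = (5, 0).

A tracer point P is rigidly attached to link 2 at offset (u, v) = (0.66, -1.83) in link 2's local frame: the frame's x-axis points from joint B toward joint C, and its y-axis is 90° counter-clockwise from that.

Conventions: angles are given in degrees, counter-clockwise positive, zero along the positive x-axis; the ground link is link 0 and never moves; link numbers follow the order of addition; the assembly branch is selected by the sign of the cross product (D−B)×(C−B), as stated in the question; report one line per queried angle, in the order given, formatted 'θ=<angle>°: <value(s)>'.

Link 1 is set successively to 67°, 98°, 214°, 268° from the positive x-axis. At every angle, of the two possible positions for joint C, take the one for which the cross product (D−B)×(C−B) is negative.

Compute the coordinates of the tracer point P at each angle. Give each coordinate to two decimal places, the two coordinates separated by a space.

A=(0,0), D=(5.00,0)
θ=67°: B = A + 4.00·(cos67°, sin67°) = (1.5629, 3.6820)
θ=67°: |BD| = 5.0369
θ=67°: circle(B,10.00) ∩ circle(D,10.00): a=2.5185, h=9.6777
θ=67°:   candidates: C₊=(10.3559,8.4448) cross=48.746; C₋=(-3.7929,-4.7628) cross=-48.746
θ=67°:   branch - wants cross < 0 → take C=(-3.7929,-4.7628) (cross=-48.746)
θ=67°: ex = (C−B)/|BC| = (-0.5356,-0.8445); ey = (0.8445,-0.5356)
θ=67°: P = B + 0.66·ex + -1.83·ey = (-0.3360,4.1048)
θ=98°: B = A + 4.00·(cos98°, sin98°) = (-0.5567, 3.9611)
θ=98°: |BD| = 6.8240
θ=98°: circle(B,10.00) ∩ circle(D,10.00): a=3.4120, h=9.3999
θ=98°:   candidates: C₊=(7.6779,9.6348) cross=64.145; C₋=(-3.2346,-5.6737) cross=-64.145
θ=98°:   branch - wants cross < 0 → take C=(-3.2346,-5.6737) (cross=-64.145)
θ=98°: ex = (C−B)/|BC| = (-0.2678,-0.9635); ey = (0.9635,-0.2678)
θ=98°: P = B + 0.66·ex + -1.83·ey = (-2.4966,3.8152)
θ=214°: B = A + 4.00·(cos214°, sin214°) = (-3.3162, -2.2368)
θ=214°: |BD| = 8.6117
θ=214°: circle(B,10.00) ∩ circle(D,10.00): a=4.3059, h=9.0255
θ=214°:   candidates: C₊=(-1.5023,7.5974) cross=77.725; C₋=(3.1862,-9.8341) cross=-77.725
θ=214°:   branch - wants cross < 0 → take C=(3.1862,-9.8341) (cross=-77.725)
θ=214°: ex = (C−B)/|BC| = (0.6502,-0.7597); ey = (0.7597,0.6502)
θ=214°: P = B + 0.66·ex + -1.83·ey = (-4.2773,-3.9281)
θ=268°: B = A + 4.00·(cos268°, sin268°) = (-0.1396, -3.9976)
θ=268°: |BD| = 6.5112
θ=268°: circle(B,10.00) ∩ circle(D,10.00): a=3.2556, h=9.4552
θ=268°:   candidates: C₊=(-3.3748,5.4646) cross=61.565; C₋=(8.2352,-9.4622) cross=-61.565
θ=268°:   branch - wants cross < 0 → take C=(8.2352,-9.4622) (cross=-61.565)
θ=268°: ex = (C−B)/|BC| = (0.8375,-0.5465); ey = (0.5465,0.8375)
θ=268°: P = B + 0.66·ex + -1.83·ey = (-0.5869,-5.8908)

θ=67°: -0.34 4.10
θ=98°: -2.50 3.82
θ=214°: -4.28 -3.93
θ=268°: -0.59 -5.89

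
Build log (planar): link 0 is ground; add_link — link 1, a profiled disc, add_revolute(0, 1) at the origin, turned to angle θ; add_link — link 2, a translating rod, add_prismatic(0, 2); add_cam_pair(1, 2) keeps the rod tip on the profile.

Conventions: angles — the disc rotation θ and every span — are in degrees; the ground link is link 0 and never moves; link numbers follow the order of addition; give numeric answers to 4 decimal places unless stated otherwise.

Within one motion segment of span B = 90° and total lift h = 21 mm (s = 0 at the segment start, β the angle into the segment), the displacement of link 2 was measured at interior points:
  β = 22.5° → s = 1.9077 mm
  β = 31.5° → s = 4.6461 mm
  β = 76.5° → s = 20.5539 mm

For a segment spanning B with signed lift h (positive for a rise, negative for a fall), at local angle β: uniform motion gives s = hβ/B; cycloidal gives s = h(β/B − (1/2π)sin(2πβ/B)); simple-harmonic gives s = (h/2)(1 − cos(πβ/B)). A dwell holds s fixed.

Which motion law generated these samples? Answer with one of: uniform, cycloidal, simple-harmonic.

candidates at β/B = r: uniform s = h·r (linear in β); cycloidal s = h·(r − sin(2πr)/(2π)); simple-harmonic s = (h/2)(1 − cos(πr))
β=22.5°: printed 1.9077 | uniform 5.2500, cycloidal 1.9077, simple-harmonic 3.0754
β=31.5°: printed 4.6461 | uniform 7.3500, cycloidal 4.6461, simple-harmonic 5.7331
β=76.5°: printed 20.5539 | uniform 17.8500, cycloidal 20.5539, simple-harmonic 19.8556
only one law matches every sample → cycloidal

cycloidal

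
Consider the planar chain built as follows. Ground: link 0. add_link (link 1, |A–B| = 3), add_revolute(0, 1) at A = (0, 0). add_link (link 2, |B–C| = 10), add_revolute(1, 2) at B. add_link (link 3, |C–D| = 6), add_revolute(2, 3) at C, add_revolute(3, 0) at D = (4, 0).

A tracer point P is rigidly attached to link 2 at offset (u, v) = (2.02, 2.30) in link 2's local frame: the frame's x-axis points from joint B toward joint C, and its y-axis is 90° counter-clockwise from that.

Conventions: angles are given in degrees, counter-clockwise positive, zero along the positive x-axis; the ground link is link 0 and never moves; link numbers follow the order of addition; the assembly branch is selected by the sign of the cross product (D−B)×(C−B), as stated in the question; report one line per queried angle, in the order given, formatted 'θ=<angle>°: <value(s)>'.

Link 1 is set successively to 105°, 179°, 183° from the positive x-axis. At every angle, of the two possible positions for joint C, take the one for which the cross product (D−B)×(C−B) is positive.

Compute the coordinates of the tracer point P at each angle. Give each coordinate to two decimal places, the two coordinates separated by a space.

A=(0,0), D=(4.00,0)
θ=105°: B = A + 3.00·(cos105°, sin105°) = (-0.7765, 2.8978)
θ=105°: |BD| = 5.5867
θ=105°: circle(B,10.00) ∩ circle(D,6.00): a=8.5212, h=5.2334
θ=105°:   candidates: C₊=(9.2234,2.9523) cross=29.238; C₋=(3.7944,-5.9965) cross=-29.238
θ=105°:   branch + wants cross > 0 → take C=(9.2234,2.9523) (cross=29.238)
θ=105°: ex = (C−B)/|BC| = (1.0000,0.0055); ey = (-0.0055,1.0000)
θ=105°: P = B + 2.02·ex + 2.30·ey = (1.2310,5.2088)
θ=179°: B = A + 3.00·(cos179°, sin179°) = (-2.9995, 0.0524)
θ=179°: |BD| = 6.9997
θ=179°: circle(B,10.00) ∩ circle(D,6.00): a=8.0715, h=5.9035
θ=179°:   candidates: C₊=(5.1159,5.8953) cross=41.323; C₋=(5.0275,-5.9114) cross=-41.323
θ=179°:   branch + wants cross > 0 → take C=(5.1159,5.8953) (cross=41.323)
θ=179°: ex = (C−B)/|BC| = (0.8115,0.5843); ey = (-0.5843,0.8115)
θ=179°: P = B + 2.02·ex + 2.30·ey = (-2.7041,3.0992)
θ=183°: B = A + 3.00·(cos183°, sin183°) = (-2.9959, -0.1570)
θ=183°: |BD| = 6.9977
θ=183°: circle(B,10.00) ∩ circle(D,6.00): a=8.0718, h=5.9031
θ=183°:   candidates: C₊=(4.9414,5.9257) cross=41.308; C₋=(5.2063,-5.8775) cross=-41.308
θ=183°:   branch + wants cross > 0 → take C=(4.9414,5.9257) (cross=41.308)
θ=183°: ex = (C−B)/|BC| = (0.7937,0.6083); ey = (-0.6083,0.7937)
θ=183°: P = B + 2.02·ex + 2.30·ey = (-2.7916,2.8973)

θ=105°: 1.23 5.21
θ=179°: -2.70 3.10
θ=183°: -2.79 2.90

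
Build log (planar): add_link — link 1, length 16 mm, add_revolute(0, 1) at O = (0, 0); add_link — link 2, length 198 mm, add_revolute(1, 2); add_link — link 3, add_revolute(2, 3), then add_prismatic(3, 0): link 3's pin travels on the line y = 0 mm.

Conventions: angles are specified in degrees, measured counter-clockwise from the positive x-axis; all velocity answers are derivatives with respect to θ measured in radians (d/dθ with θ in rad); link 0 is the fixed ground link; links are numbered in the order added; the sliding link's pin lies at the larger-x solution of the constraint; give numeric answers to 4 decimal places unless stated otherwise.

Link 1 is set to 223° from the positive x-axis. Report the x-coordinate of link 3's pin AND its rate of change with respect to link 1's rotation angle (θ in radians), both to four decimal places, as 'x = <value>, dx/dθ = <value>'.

geometry: r = 16 mm, L = 198 mm, e = 0 mm
crank pin P = (r cos θ, r sin θ) = (-11.701659, -10.911974)
h = r sin θ − e = -10.911974 − 0 = -10.911974
x = r cos θ + √(L² − h²) = -11.701659 + 197.699087 = 185.997427
dx/dθ = −r sin θ − h·r cos θ/√(L² − h²) (θ in radians; h = -10.911974) = 10.266102

x = 185.9974, dx/dθ = 10.2661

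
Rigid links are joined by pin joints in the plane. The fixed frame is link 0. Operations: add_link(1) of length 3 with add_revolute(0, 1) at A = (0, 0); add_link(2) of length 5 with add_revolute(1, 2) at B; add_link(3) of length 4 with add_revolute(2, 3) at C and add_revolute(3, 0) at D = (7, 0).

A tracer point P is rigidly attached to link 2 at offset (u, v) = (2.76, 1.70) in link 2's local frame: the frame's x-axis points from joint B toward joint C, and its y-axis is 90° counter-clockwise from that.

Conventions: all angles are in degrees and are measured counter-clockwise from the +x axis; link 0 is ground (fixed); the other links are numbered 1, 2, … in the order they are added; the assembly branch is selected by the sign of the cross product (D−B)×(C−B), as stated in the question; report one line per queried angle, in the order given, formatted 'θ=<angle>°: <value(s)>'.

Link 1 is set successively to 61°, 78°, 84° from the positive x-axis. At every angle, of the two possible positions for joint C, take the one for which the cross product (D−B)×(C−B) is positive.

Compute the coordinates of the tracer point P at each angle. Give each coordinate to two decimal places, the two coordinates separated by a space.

A=(0,0), D=(7.00,0)
θ=61°: B = A + 3.00·(cos61°, sin61°) = (1.4544, 2.6239)
θ=61°: |BD| = 6.1350
θ=61°: circle(B,5.00) ∩ circle(D,4.00): a=3.8010, h=3.2485
θ=61°:   candidates: C₊=(6.2796,3.9346) cross=19.929; C₋=(3.5009,-1.9381) cross=-19.929
θ=61°:   branch + wants cross > 0 → take C=(6.2796,3.9346) (cross=19.929)
θ=61°: ex = (C−B)/|BC| = (0.9650,0.2621); ey = (-0.2621,0.9650)
θ=61°: P = B + 2.76·ex + 1.70·ey = (3.6723,4.9879)
θ=78°: B = A + 3.00·(cos78°, sin78°) = (0.6237, 2.9344)
θ=78°: |BD| = 7.0191
θ=78°: circle(B,5.00) ∩ circle(D,4.00): a=4.1507, h=2.7878
θ=78°:   candidates: C₊=(5.5598,3.7317) cross=19.568; C₋=(3.2288,-1.3333) cross=-19.568
θ=78°:   branch + wants cross > 0 → take C=(5.5598,3.7317) (cross=19.568)
θ=78°: ex = (C−B)/|BC| = (0.9872,0.1595); ey = (-0.1595,0.9872)
θ=78°: P = B + 2.76·ex + 1.70·ey = (3.0773,5.0528)
θ=84°: B = A + 3.00·(cos84°, sin84°) = (0.3136, 2.9836)
θ=84°: |BD| = 7.3219
θ=84°: circle(B,5.00) ∩ circle(D,4.00): a=4.2755, h=2.5923
θ=84°:   candidates: C₊=(5.2744,3.6086) cross=18.980; C₋=(3.1617,-1.1259) cross=-18.980
θ=84°:   branch + wants cross > 0 → take C=(5.2744,3.6086) (cross=18.980)
θ=84°: ex = (C−B)/|BC| = (0.9922,0.1250); ey = (-0.1250,0.9922)
θ=84°: P = B + 2.76·ex + 1.70·ey = (2.8394,5.0153)

θ=61°: 3.67 4.99
θ=78°: 3.08 5.05
θ=84°: 2.84 5.02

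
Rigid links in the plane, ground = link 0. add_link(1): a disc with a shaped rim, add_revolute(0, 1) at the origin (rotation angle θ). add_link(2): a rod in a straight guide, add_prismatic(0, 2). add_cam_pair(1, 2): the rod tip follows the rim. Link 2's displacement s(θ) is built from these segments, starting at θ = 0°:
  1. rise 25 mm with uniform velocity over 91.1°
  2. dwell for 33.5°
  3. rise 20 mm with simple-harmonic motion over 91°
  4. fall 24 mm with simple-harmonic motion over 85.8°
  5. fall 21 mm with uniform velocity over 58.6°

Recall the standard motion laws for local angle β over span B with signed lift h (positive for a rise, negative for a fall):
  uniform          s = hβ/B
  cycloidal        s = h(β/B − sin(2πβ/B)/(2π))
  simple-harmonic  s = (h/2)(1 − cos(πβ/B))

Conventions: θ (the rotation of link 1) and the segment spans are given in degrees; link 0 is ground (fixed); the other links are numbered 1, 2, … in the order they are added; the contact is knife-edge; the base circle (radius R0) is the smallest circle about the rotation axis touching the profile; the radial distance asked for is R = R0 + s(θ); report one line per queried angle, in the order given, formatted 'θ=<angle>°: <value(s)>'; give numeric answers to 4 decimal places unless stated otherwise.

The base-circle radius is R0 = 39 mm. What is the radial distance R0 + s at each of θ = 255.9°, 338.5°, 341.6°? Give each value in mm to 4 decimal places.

segment 1 (0° to 91.1°, uniform, h = 25) is passed completely: s = 0.0000 + (25) = 25.0000
segment 2 (91.1° to 124.6°, dwell): s unchanged at 25.0000
segment 3 (124.6° to 215.6°, simple-harmonic, h = 20) is passed completely: s = 25.0000 + (20) = 45.0000
θ = 255.9° falls in segment 4 (215.6° to 301.4°, simple-harmonic, h = -24): β = 255.9 − 215.6 = 40.3°, B = 85.8°; Δs = -24/2·(1 − cos(π·0.4697)) = -10.8593; s = 45.0000 − 10.8593 = 34.1407
segment 4 (215.6° to 301.4°, simple-harmonic, h = -24) is passed completely: s = 45.0000 + (-24) = 21.0000
θ = 338.5° falls in segment 5 (301.4° to 360°, uniform, h = -21): β = 338.5 − 301.4 = 37.1°, B = 58.6°; Δs = -21·37.1/58.6 = -13.2952; s = 21.0000 − 13.2952 = 7.7048
θ = 341.6° falls in segment 5 (301.4° to 360°, uniform, h = -21): β = 341.6 − 301.4 = 40.2°, B = 58.6°; Δs = -21·40.2/58.6 = -14.4061; s = 21.0000 − 14.4061 = 6.5939
θ=255.9°: R = R0 + s = 39 + 34.1407 = 73.1407
θ=338.5°: R = R0 + s = 39 + 7.7048 = 46.7048
θ=341.6°: R = R0 + s = 39 + 6.5939 = 45.5939

θ=255.9°: 73.1407
θ=338.5°: 46.7048
θ=341.6°: 45.5939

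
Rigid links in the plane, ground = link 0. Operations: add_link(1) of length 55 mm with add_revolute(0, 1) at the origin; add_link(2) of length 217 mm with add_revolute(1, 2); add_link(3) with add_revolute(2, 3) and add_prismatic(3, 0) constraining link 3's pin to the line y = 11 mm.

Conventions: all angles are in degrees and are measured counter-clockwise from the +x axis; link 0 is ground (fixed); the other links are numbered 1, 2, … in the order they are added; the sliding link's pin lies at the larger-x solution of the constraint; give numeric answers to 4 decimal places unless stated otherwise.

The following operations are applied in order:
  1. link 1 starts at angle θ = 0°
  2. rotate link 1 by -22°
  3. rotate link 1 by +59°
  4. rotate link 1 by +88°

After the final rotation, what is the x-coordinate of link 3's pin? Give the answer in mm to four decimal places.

geometry: r = 55 mm, L = 217 mm, e = 11 mm; θ starts at 0°
rotate link 1 by -22°: θ ← 0° -22° = -22°
rotate link 1 by +59°: θ ← -22° +59° = 37°
rotate link 1 by +88°: θ ← 37° +88° = 125°
crank pin P = (r cos θ, r sin θ) = (-31.546704, 45.053362)
h = r sin θ − e = 45.053362 − 11 = 34.053362
x = r cos θ + √(L² − h²) = -31.546704 + 214.311382 = 182.764678

182.7647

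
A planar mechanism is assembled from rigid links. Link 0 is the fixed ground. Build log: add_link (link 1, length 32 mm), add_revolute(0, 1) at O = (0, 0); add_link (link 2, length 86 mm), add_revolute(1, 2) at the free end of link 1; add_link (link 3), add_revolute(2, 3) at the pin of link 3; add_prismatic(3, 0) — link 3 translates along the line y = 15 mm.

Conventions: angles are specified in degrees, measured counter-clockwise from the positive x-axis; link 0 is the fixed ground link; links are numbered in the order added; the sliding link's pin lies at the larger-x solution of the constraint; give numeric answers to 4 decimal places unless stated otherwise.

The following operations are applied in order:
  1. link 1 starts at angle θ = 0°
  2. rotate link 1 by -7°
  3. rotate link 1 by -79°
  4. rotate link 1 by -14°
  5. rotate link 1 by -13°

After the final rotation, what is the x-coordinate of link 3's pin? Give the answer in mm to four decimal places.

geometry: r = 32 mm, L = 86 mm, e = 15 mm; θ starts at 0°
rotate link 1 by -7°: θ ← 0° -7° = -7°
rotate link 1 by -79°: θ ← -7° -79° = -86°
rotate link 1 by -14°: θ ← -86° -14° = -100°
rotate link 1 by -13°: θ ← -100° -13° = -113°
crank pin P = (r cos θ, r sin θ) = (-12.503396, -29.456155)
h = r sin θ − e = -29.456155 − 15 = -44.456155
x = r cos θ + √(L² − h²) = -12.503396 + 73.618274 = 61.114878

61.1149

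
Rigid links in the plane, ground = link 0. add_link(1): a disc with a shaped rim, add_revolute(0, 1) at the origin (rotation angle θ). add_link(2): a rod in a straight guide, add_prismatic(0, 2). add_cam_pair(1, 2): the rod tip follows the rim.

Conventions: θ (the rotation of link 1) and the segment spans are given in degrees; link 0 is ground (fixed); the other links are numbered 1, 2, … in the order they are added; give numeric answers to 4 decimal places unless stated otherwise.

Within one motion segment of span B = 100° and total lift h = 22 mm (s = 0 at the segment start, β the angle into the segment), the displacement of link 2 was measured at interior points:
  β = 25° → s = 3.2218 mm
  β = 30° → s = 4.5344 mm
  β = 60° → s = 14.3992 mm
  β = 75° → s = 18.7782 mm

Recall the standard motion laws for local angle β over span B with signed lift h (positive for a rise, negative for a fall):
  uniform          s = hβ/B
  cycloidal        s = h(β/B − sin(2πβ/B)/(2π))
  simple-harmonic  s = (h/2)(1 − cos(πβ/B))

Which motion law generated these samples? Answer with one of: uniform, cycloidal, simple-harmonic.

candidates at β/B = r: uniform s = h·r (linear in β); cycloidal s = h·(r − sin(2πr)/(2π)); simple-harmonic s = (h/2)(1 − cos(πr))
β=25°: printed 3.2218 | uniform 5.5000, cycloidal 1.9986, simple-harmonic 3.2218
β=30°: printed 4.5344 | uniform 6.6000, cycloidal 3.2700, simple-harmonic 4.5344
β=60°: printed 14.3992 | uniform 13.2000, cycloidal 15.2581, simple-harmonic 14.3992
β=75°: printed 18.7782 | uniform 16.5000, cycloidal 20.0014, simple-harmonic 18.7782
only one law matches every sample → simple-harmonic

simple-harmonic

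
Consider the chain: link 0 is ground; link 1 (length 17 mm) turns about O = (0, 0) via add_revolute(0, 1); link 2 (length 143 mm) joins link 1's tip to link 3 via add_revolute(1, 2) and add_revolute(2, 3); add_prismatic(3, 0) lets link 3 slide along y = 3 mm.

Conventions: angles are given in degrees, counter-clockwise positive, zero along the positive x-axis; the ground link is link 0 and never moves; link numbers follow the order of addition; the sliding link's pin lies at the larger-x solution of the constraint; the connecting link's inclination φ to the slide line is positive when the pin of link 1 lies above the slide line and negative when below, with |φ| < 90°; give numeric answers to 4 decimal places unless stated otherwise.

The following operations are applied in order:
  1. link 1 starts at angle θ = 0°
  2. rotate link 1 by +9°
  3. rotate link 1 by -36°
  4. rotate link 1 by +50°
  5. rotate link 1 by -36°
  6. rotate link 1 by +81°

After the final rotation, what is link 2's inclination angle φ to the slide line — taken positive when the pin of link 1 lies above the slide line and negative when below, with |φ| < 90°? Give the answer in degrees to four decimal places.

geometry: r = 17 mm, L = 143 mm, e = 3 mm; θ starts at 0°
rotate link 1 by +9°: θ ← 0° +9° = 9°
rotate link 1 by -36°: θ ← 9° -36° = -27°
rotate link 1 by +50°: θ ← -27° +50° = 23°
rotate link 1 by -36°: θ ← 23° -36° = -13°
rotate link 1 by +81°: θ ← -13° +81° = 68°
h = r sin θ − e = 15.762126 − 3 = 12.762126
sin φ = h / L = 12.762126 / 143 = 0.08924563
φ = arcsin(0.08924563) = 5.120210°

5.1202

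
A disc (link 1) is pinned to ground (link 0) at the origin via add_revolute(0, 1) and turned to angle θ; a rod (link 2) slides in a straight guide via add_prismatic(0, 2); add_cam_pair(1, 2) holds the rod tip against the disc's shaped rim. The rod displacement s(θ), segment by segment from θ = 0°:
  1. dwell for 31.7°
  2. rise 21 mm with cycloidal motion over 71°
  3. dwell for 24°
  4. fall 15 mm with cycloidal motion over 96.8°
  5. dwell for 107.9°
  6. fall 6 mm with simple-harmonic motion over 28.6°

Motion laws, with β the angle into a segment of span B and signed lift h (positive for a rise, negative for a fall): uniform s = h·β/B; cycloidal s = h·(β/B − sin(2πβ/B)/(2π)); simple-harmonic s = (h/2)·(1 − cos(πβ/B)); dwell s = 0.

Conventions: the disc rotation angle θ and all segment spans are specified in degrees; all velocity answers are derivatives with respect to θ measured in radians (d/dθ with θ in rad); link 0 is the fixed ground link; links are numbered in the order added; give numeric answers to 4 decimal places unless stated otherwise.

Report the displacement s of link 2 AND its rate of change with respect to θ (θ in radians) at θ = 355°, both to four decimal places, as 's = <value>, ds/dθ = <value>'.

segment 1 (0° to 31.7°, dwell): s unchanged at 0.0000
segment 2 (31.7° to 102.7°, cycloidal, h = 21) is passed completely: s = 0.0000 + (21) = 21.0000
segment 3 (102.7° to 126.7°, dwell): s unchanged at 21.0000
segment 4 (126.7° to 223.5°, cycloidal, h = -15) is passed completely: s = 21.0000 + (-15) = 6.0000
segment 5 (223.5° to 331.4°, dwell): s unchanged at 6.0000
θ = 355° falls in segment 6 (331.4° to 360°, simple-harmonic, h = -6): β = 355 − 331.4 = 23.6°, B = 28.6°; Δs = -6/2·(1 − cos(π·0.8252)) = -5.5588; s = 6.0000 − 5.5588 = 0.4412
velocity in seg [331.4°–360°] (simple-harmonic), θ in radians: β = 23.6° = 0.4119 rad, B = 28.6° = 0.4992 rad; ds/dθ = (πh/(2B)) sin(πβ/B) = (π·(-6)/(2·0.4992)) sin(π·0.8252) = -9.856514 mm/rad

s = 0.4412, ds/dθ = -9.8565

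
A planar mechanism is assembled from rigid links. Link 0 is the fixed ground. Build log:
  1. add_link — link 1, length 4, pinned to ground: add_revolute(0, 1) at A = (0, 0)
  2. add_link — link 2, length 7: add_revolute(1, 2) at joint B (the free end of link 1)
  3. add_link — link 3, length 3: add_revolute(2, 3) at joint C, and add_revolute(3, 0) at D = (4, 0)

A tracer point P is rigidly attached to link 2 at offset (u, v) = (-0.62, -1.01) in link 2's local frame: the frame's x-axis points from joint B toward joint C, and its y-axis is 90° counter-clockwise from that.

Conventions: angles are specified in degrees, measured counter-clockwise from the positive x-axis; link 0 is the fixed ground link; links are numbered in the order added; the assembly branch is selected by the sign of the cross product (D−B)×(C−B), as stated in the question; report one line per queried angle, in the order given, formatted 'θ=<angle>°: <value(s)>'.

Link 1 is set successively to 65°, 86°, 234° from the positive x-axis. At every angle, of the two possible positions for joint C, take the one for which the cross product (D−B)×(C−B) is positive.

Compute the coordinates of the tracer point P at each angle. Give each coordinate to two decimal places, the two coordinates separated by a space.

A=(0,0), D=(4.00,0)
θ=65°: B = A + 4.00·(cos65°, sin65°) = (1.6905, 3.6252)
θ=65°: |BD| = 4.2984
θ=65°: circle(B,7.00) ∩ circle(D,3.00): a=6.8021, h=1.6527
θ=65°:   candidates: C₊=(6.7391,-1.2236) cross=7.104; C₋=(3.9513,-2.9996) cross=-7.104
θ=65°:   branch + wants cross > 0 → take C=(6.7391,-1.2236) (cross=7.104)
θ=65°: ex = (C−B)/|BC| = (0.7212,-0.6927); ey = (0.6927,0.7212)
θ=65°: P = B + -0.62·ex + -1.01·ey = (0.5437,3.3262)
θ=86°: B = A + 4.00·(cos86°, sin86°) = (0.2790, 3.9903)
θ=86°: |BD| = 5.4560
θ=86°: circle(B,7.00) ∩ circle(D,3.00): a=6.3937, h=2.8497
θ=86°:   candidates: C₊=(6.7236,1.2577) cross=15.548; C₋=(2.5554,-2.6293) cross=-15.548
θ=86°:   branch + wants cross > 0 → take C=(6.7236,1.2577) (cross=15.548)
θ=86°: ex = (C−B)/|BC| = (0.9207,-0.3904); ey = (0.3904,0.9207)
θ=86°: P = B + -0.62·ex + -1.01·ey = (-0.6861,3.3024)
θ=234°: B = A + 4.00·(cos234°, sin234°) = (-2.3511, -3.2361)
θ=234°: |BD| = 7.1281
θ=234°: circle(B,7.00) ∩ circle(D,3.00): a=6.3698, h=2.9026
θ=234°:   candidates: C₊=(2.0067,2.2420) cross=20.690; C₋=(4.6422,-2.9305) cross=-20.690
θ=234°:   branch + wants cross > 0 → take C=(2.0067,2.2420) (cross=20.690)
θ=234°: ex = (C−B)/|BC| = (0.6225,0.7826); ey = (-0.7826,0.6225)
θ=234°: P = B + -0.62·ex + -1.01·ey = (-1.9467,-4.3500)

θ=65°: 0.54 3.33
θ=86°: -0.69 3.30
θ=234°: -1.95 -4.35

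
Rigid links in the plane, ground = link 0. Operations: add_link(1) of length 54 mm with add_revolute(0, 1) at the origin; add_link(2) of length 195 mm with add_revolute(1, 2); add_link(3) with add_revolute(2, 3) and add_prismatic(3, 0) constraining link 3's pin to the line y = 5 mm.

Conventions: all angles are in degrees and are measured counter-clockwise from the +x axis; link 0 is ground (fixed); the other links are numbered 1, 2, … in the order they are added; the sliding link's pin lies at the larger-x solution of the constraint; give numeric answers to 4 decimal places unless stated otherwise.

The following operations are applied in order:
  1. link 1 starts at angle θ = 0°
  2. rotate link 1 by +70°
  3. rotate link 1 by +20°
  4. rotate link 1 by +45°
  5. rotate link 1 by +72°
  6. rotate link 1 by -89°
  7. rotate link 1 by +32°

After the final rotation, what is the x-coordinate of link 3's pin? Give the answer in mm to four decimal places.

geometry: r = 54 mm, L = 195 mm, e = 5 mm; θ starts at 0°
rotate link 1 by +70°: θ ← 0° +70° = 70°
rotate link 1 by +20°: θ ← 70° +20° = 90°
rotate link 1 by +45°: θ ← 90° +45° = 135°
rotate link 1 by +72°: θ ← 135° +72° = 207°
rotate link 1 by -89°: θ ← 207° -89° = 118°
rotate link 1 by +32°: θ ← 118° +32° = 150°
crank pin P = (r cos θ, r sin θ) = (-46.765372, 27.000000)
h = r sin θ − e = 27.000000 − 5 = 22.000000
x = r cos θ + √(L² − h²) = -46.765372 + 193.755000 = 146.989628

146.9896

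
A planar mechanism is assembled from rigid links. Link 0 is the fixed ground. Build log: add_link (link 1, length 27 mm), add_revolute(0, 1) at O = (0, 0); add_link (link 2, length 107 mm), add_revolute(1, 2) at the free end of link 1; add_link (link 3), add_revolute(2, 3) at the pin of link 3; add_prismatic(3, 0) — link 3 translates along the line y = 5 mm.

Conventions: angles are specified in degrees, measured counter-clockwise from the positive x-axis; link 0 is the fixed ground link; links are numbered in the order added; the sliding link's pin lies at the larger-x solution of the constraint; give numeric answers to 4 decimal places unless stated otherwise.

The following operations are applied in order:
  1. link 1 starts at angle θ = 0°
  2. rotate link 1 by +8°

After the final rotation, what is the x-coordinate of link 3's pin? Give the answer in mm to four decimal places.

geometry: r = 27 mm, L = 107 mm, e = 5 mm; θ starts at 0°
rotate link 1 by +8°: θ ← 0° +8° = 8°
crank pin P = (r cos θ, r sin θ) = (26.737238, 3.757674)
h = r sin θ − e = 3.757674 − 5 = -1.242326
x = r cos θ + √(L² − h²) = 26.737238 + 106.992788 = 133.730026

133.7300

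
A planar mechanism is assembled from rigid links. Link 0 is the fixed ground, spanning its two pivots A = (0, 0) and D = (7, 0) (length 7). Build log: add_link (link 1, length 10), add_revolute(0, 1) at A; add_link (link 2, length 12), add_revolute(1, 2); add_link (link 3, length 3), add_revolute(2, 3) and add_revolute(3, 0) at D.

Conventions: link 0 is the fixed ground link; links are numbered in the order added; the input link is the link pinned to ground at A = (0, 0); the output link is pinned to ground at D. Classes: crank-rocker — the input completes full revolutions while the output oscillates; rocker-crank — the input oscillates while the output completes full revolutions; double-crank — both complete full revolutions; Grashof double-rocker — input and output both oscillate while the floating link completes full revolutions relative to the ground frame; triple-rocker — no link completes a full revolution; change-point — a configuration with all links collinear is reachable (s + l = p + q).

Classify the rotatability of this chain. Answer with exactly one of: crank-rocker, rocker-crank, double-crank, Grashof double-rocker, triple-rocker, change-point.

lengths: ground=7, input=10, coupler=12, output=3
sorted: s=3 (shortest), l=12 (longest), p+q=17
s + l = 15 vs p + q = 17
s + l < p + q (Grashof) with shortest = output link → rocker-crank

rocker-crank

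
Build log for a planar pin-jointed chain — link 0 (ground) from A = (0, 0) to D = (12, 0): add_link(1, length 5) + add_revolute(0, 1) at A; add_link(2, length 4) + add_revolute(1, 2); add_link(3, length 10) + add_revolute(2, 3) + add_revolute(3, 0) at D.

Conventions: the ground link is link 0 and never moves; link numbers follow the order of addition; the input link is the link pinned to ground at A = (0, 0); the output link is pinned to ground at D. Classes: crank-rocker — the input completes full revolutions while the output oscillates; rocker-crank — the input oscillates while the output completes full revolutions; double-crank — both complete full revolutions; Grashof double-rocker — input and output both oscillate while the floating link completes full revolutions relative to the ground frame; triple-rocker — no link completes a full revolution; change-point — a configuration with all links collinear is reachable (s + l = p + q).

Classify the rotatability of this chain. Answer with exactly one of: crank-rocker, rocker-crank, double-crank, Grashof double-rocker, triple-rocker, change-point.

lengths: ground=12, input=5, coupler=4, output=10
sorted: s=4 (shortest), l=12 (longest), p+q=15
s + l = 16 vs p + q = 15
s + l > p + q → non-Grashof → no link fully rotates → triple-rocker

triple-rocker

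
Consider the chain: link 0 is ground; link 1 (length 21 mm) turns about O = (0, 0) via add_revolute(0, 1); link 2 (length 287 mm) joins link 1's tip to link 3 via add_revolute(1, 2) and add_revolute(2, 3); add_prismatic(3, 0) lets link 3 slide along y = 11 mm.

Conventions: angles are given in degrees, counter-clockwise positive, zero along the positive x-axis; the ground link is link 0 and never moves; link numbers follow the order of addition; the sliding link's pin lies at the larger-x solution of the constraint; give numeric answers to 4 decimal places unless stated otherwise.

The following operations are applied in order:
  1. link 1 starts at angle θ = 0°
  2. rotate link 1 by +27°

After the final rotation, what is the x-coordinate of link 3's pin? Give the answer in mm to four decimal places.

geometry: r = 21 mm, L = 287 mm, e = 11 mm; θ starts at 0°
rotate link 1 by +27°: θ ← 0° +27° = 27°
crank pin P = (r cos θ, r sin θ) = (18.711137, 9.533800)
h = r sin θ − e = 9.533800 − 11 = -1.466200
x = r cos θ + √(L² − h²) = 18.711137 + 286.996255 = 305.707392

305.7074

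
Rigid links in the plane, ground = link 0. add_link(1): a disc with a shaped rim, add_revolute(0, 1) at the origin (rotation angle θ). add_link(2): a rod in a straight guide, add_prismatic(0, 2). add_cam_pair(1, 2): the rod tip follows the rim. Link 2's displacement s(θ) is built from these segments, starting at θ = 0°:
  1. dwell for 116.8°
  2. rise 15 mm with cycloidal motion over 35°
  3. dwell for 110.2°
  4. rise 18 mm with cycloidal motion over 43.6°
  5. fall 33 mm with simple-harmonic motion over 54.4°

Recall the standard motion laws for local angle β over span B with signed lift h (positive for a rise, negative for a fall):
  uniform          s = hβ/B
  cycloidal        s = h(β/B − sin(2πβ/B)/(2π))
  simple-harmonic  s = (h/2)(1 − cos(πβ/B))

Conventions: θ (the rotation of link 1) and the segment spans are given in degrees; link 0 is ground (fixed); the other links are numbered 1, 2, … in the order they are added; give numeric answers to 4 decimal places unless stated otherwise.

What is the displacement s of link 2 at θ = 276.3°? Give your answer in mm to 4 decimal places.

segment 1 (0° to 116.8°, dwell): s unchanged at 0.0000
segment 2 (116.8° to 151.8°, cycloidal, h = 15) is passed completely: s = 0.0000 + (15) = 15.0000
segment 3 (151.8° to 262°, dwell): s unchanged at 15.0000
θ = 276.3° falls in segment 4 (262° to 305.6°, cycloidal, h = 18): β = 276.3 − 262 = 14.3°, B = 43.6°; Δs = 18·(0.3280 − sin(2π·0.3280)/(2π)) = 3.3759; s = 15.0000 + 3.3759 = 18.3759

18.3759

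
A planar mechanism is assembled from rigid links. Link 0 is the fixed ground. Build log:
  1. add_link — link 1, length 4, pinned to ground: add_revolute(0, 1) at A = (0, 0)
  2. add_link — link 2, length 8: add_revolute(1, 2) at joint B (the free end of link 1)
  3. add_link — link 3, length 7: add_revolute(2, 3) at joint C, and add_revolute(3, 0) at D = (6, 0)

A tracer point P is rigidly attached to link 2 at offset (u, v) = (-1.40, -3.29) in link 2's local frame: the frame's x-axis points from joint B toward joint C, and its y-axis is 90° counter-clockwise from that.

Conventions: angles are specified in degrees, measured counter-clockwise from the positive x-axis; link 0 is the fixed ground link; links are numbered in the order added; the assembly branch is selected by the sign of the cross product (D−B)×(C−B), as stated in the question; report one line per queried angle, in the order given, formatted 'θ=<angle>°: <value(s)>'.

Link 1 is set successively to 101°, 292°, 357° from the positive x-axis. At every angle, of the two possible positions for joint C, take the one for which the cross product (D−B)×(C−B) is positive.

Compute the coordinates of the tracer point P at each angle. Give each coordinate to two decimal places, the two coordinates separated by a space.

A=(0,0), D=(6.00,0)
θ=101°: B = A + 4.00·(cos101°, sin101°) = (-0.7632, 3.9265)
θ=101°: |BD| = 7.8204
θ=101°: circle(B,8.00) ∩ circle(D,7.00): a=4.8692, h=6.3475
θ=101°:   candidates: C₊=(6.6347,6.9712) cross=49.640; C₋=(0.2608,-4.0077) cross=-49.640
θ=101°:   branch + wants cross > 0 → take C=(6.6347,6.9712) (cross=49.640)
θ=101°: ex = (C−B)/|BC| = (0.9247,0.3806); ey = (-0.3806,0.9247)
θ=101°: P = B + -1.40·ex + -3.29·ey = (-0.8058,0.3513)
θ=292°: B = A + 4.00·(cos292°, sin292°) = (1.4984, -3.7087)
θ=292°: |BD| = 5.8326
θ=292°: circle(B,8.00) ∩ circle(D,7.00): a=4.2022, h=6.8075
θ=292°:   candidates: C₊=(0.4130,4.2173) cross=39.705; C₋=(9.0703,-6.2907) cross=-39.705
θ=292°:   branch + wants cross > 0 → take C=(0.4130,4.2173) (cross=39.705)
θ=292°: ex = (C−B)/|BC| = (-0.1357,0.9908); ey = (-0.9908,-0.1357)
θ=292°: P = B + -1.40·ex + -3.29·ey = (4.9480,-4.6494)
θ=357°: B = A + 4.00·(cos357°, sin357°) = (3.9945, -0.2093)
θ=357°: |BD| = 2.0164
θ=357°: circle(B,8.00) ∩ circle(D,7.00): a=4.7277, h=6.4536
θ=357°:   candidates: C₊=(8.0267,6.7002) cross=13.013; C₋=(9.3667,-6.1372) cross=-13.013
θ=357°:   branch + wants cross > 0 → take C=(8.0267,6.7002) (cross=13.013)
θ=357°: ex = (C−B)/|BC| = (0.5040,0.8637); ey = (-0.8637,0.5040)
θ=357°: P = B + -1.40·ex + -3.29·ey = (6.1304,-3.0767)

θ=101°: -0.81 0.35
θ=292°: 4.95 -4.65
θ=357°: 6.13 -3.08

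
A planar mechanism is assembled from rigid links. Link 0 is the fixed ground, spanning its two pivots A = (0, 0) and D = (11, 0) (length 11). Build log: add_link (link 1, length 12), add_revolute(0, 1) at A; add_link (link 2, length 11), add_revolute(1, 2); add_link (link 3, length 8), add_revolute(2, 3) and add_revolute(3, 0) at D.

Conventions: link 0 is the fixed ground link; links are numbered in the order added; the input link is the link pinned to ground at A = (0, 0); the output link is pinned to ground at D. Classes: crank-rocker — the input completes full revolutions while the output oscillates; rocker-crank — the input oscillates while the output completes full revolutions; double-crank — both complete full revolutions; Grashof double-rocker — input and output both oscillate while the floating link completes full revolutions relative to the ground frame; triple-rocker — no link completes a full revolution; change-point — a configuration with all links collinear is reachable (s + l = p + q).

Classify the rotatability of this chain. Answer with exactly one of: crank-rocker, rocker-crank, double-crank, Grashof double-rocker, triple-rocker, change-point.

lengths: ground=11, input=12, coupler=11, output=8
sorted: s=8 (shortest), l=12 (longest), p+q=22
s + l = 20 vs p + q = 22
s + l < p + q (Grashof) with shortest = output link → rocker-crank

rocker-crank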